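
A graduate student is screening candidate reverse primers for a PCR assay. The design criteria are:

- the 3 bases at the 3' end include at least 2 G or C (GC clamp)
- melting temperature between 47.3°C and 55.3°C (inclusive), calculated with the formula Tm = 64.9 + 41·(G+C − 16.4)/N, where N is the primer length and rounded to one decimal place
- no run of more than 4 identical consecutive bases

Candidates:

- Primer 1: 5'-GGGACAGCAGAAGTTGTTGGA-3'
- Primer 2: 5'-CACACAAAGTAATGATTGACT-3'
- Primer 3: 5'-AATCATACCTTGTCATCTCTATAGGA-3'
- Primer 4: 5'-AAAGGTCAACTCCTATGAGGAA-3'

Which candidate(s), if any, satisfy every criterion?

Primer 1 and Primer 3.

Primer 1 (21 nt, A=6 T=4 G=9 C=2): 3' end GGA has 2 G/C ✓; Tm = 64.9 + 41·(11 − 16.4)/21 = 54.4°C ✓; longest run = 3 ✓ — passes.
Primer 2 (21 nt, A=9 T=5 G=3 C=4): 3' end ACT has 1 G/C, need ≥2 ✗; Tm = 64.9 + 41·(7 − 16.4)/21 = 46.5°C, outside 47.3–55.3°C ✗; longest run = 3 ✓ — fails.
Primer 3 (26 nt, A=8 T=9 G=3 C=6): 3' end GGA has 2 G/C ✓; Tm = 64.9 + 41·(9 − 16.4)/26 = 53.2°C ✓; longest run = 2 ✓ — passes.
Primer 4 (22 nt, A=9 T=4 G=5 C=4): 3' end GAA has 1 G/C, need ≥2 ✗; Tm = 64.9 + 41·(9 − 16.4)/22 = 51.1°C ✓; longest run = 3 ✓ — fails.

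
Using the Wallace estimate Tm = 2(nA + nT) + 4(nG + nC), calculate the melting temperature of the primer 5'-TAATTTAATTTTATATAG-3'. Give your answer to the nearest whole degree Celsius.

38°C

Base counts: A=7, T=10, G=1, C=0 (length 18).
Tm = 2·(7+10) + 4·(1+0) = 2·17 + 4·1 = 34 + 4 = 38°C.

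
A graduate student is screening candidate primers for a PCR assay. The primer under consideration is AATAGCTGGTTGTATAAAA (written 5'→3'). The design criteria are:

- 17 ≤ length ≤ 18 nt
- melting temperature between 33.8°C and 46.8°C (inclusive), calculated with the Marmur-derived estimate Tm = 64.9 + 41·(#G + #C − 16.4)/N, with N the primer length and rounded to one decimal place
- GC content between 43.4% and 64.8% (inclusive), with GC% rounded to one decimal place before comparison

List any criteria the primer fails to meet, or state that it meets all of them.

Fails: length, GC content.

Base counts: A=8, T=6, G=4, C=1 (length 19).
length: length 19, outside 17–18 ✗
Tm: Tm = 64.9 + 41·(5 − 16.4)/19 = 40.3°C ✓
GC content: GC 5/19 = 26.3%, outside 43.4–64.8% ✗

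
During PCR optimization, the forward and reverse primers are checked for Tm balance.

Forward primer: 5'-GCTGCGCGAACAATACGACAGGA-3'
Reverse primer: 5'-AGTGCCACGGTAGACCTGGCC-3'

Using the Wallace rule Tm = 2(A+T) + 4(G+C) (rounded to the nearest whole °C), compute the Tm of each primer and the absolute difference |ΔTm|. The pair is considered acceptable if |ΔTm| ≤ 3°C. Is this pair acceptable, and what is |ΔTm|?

Forward: A=8 T=2 G=7 C=6 → Tm = 2·10 + 4·13 = 72°C.
Reverse: A=4 T=3 G=7 C=7 → Tm = 2·7 + 4·14 = 70°C.
|ΔTm| = |72 − 70| = 2°C, ≤ 3°C.

|ΔTm| = 2°C; the pair is acceptable.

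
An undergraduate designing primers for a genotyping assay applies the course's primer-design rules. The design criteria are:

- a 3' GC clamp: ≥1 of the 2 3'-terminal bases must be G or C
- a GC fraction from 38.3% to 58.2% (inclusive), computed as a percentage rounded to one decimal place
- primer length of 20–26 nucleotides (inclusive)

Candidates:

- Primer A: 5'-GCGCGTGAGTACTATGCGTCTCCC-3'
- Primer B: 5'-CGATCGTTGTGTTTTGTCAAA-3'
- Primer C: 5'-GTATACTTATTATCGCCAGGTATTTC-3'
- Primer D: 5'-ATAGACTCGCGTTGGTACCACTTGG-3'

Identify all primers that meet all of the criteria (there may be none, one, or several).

Primer A (24 nt, A=3 T=6 G=7 C=8): 3' end CC has 2 G/C ✓; GC 15/24 = 62.5%, outside 38.3–58.2% ✗; length 24 ✓ — fails.
Primer B (21 nt, A=4 T=9 G=5 C=3): 3' end AA has 0 G/C, need ≥1 ✗; GC 8/21 = 38.1%, outside 38.3–58.2% ✗; length 21 ✓ — fails.
Primer C (26 nt, A=6 T=11 G=4 C=5): 3' end TC has 1 G/C ✓; GC 9/26 = 34.6%, outside 38.3–58.2% ✗; length 26 ✓ — fails.
Primer D (25 nt, A=5 T=7 G=7 C=6): 3' end GG has 2 G/C ✓; GC 13/25 = 52.0% ✓; length 25 ✓ — passes.

Primer D only.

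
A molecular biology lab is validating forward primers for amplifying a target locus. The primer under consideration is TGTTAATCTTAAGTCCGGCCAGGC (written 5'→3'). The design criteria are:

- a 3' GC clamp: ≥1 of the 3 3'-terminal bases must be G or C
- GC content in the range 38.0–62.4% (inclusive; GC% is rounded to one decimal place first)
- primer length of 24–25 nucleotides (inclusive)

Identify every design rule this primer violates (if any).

Meets all criteria.

Base counts: A=5, T=7, G=6, C=6 (length 24).
GC clamp: 3' end GGC has 3 G/C ✓
GC content: GC 12/24 = 50.0% ✓
length: length 24 ✓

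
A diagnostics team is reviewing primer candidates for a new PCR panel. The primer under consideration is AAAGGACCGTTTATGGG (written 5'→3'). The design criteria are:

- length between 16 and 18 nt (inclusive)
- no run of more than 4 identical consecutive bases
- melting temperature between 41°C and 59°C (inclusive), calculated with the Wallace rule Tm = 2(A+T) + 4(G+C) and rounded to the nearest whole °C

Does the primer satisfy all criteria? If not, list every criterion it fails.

Meets all criteria.

Base counts: A=5, T=4, G=6, C=2 (length 17).
length: length 17 ✓
homopolymer run: longest run = 3 ✓
Tm: Tm = 2·9 + 4·8 = 50°C ✓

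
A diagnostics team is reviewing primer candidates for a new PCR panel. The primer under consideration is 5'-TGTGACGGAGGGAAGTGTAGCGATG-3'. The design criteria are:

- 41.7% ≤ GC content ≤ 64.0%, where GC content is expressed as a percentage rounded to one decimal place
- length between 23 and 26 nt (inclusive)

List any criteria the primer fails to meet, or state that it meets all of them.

Meets all criteria.

Base counts: A=6, T=5, G=12, C=2 (length 25).
GC content: GC 14/25 = 56.0% ✓
length: length 25 ✓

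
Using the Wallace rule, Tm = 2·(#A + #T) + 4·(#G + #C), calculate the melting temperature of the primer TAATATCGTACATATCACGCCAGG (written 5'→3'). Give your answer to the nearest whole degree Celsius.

Base counts: A=8, T=6, G=4, C=6 (length 24).
Tm = 2·(8+6) + 4·(4+6) = 2·14 + 4·10 = 28 + 40 = 68°C.

68°C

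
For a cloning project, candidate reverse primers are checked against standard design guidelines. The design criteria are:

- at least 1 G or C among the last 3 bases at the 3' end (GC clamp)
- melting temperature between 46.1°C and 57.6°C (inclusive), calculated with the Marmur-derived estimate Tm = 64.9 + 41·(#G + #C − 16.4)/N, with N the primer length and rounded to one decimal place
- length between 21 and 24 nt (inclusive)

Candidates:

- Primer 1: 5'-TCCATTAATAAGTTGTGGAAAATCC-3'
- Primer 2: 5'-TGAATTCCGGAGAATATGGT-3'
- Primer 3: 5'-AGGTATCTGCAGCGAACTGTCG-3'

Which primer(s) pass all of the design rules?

Primer 3 only.

Primer 1 (25 nt, A=9 T=8 G=4 C=4): 3' end TCC has 2 G/C ✓; Tm = 64.9 + 41·(8 − 16.4)/25 = 51.1°C ✓; length 25, outside 21–24 ✗ — fails.
Primer 2 (20 nt, A=6 T=6 G=6 C=2): 3' end GGT has 2 G/C ✓; Tm = 64.9 + 41·(8 − 16.4)/20 = 47.7°C ✓; length 20, outside 21–24 ✗ — fails.
Primer 3 (22 nt, A=5 T=5 G=7 C=5): 3' end TCG has 2 G/C ✓; Tm = 64.9 + 41·(12 − 16.4)/22 = 56.7°C ✓; length 22 ✓ — passes.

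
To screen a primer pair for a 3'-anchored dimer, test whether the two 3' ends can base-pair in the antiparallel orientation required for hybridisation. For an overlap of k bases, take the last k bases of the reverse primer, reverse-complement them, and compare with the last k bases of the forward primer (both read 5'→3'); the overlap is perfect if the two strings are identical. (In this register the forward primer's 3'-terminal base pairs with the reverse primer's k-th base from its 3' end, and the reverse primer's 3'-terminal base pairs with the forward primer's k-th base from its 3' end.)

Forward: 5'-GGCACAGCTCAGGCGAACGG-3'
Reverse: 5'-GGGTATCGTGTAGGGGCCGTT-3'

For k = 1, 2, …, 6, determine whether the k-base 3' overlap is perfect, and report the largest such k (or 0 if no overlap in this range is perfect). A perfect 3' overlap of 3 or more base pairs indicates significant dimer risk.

Last 6 bases (5'→3') — forward …GAACGG, reverse …GCCGTT.
Reverse complement of the reverse primer's last 6 bases: AACGGC; its first k bases are the reverse complement of the reverse primer's last k bases, so a perfect k-base overlap needs the forward primer's last k bases to equal them.
Comparing (forward last k vs required): k=1: G vs A ✗; k=2: GG vs AA ✗; k=3: CGG vs AAC ✗; k=4: ACGG vs AACG ✗; k=5: AACGG vs AACGG ✓; k=6: GAACGG vs AACGGC ✗.
Only k = 5 is perfect, so the longest perfect 3' overlap is 5.

Longest perfect overlap: 5 complementary base pairs; significant dimer risk (threshold 3).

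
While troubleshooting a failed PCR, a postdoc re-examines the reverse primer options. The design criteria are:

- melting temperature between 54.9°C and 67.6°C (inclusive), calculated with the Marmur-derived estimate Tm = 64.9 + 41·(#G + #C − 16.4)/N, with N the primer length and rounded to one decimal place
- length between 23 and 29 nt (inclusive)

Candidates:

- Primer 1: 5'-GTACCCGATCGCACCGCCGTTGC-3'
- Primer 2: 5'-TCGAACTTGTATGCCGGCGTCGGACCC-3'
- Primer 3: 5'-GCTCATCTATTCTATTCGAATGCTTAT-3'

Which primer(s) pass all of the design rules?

Primer 1 (23 nt, A=3 T=4 G=6 C=10): Tm = 64.9 + 41·(16 − 16.4)/23 = 64.2°C ✓; length 23 ✓ — passes.
Primer 2 (27 nt, A=4 T=6 G=8 C=9): Tm = 64.9 + 41·(17 − 16.4)/27 = 65.8°C ✓; length 27 ✓ — passes.
Primer 3 (27 nt, A=6 T=12 G=3 C=6): Tm = 64.9 + 41·(9 − 16.4)/27 = 53.7°C, outside 54.9–67.6°C ✗; length 27 ✓ — fails.

Primer 1 and Primer 2.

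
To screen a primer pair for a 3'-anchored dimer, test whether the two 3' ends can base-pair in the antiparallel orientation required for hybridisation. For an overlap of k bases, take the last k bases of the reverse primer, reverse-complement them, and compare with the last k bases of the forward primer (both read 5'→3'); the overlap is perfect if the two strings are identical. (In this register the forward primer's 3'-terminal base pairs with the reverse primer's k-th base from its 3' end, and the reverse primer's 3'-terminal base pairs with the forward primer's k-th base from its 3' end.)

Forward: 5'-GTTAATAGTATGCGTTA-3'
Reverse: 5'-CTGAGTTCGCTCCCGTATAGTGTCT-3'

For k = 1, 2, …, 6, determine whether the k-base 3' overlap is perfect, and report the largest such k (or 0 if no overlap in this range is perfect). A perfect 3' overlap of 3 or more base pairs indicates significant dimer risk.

Last 6 bases (5'→3') — forward …GCGTTA, reverse …GTGTCT.
Reverse complement of the reverse primer's last 6 bases: AGACAC; its first k bases are the reverse complement of the reverse primer's last k bases, so a perfect k-base overlap needs the forward primer's last k bases to equal them.
Comparing (forward last k vs required): k=1: A vs A ✓; k=2: TA vs AG ✗; k=3: TTA vs AGA ✗; k=4: GTTA vs AGAC ✗; k=5: CGTTA vs AGACA ✗; k=6: GCGTTA vs AGACAC ✗.
Only k = 1 is perfect, so the longest perfect 3' overlap is 1.

Longest perfect overlap: 1 complementary base pair; below the dimer-risk threshold (threshold 3).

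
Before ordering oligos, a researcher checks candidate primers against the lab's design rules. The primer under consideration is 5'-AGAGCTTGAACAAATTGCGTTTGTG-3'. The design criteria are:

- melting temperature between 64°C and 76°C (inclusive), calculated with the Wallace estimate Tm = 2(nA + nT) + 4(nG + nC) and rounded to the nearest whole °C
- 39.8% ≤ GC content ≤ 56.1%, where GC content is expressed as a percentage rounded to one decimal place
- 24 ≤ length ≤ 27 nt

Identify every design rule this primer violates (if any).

Base counts: A=7, T=8, G=7, C=3 (length 25).
Tm: Tm = 2·15 + 4·10 = 70°C ✓
GC content: GC 10/25 = 40.0% ✓
length: length 25 ✓

Meets all criteria.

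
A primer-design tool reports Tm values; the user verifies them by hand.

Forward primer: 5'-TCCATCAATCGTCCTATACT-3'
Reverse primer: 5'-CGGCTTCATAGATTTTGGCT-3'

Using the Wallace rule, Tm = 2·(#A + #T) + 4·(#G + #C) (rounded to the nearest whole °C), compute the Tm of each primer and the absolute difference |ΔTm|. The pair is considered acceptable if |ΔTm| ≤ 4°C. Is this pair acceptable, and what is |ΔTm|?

|ΔTm| = 2°C; the pair is acceptable.

Forward: A=5 T=7 G=1 C=7 → Tm = 2·12 + 4·8 = 56°C.
Reverse: A=3 T=8 G=5 C=4 → Tm = 2·11 + 4·9 = 58°C.
|ΔTm| = |56 − 58| = 2°C, ≤ 4°C.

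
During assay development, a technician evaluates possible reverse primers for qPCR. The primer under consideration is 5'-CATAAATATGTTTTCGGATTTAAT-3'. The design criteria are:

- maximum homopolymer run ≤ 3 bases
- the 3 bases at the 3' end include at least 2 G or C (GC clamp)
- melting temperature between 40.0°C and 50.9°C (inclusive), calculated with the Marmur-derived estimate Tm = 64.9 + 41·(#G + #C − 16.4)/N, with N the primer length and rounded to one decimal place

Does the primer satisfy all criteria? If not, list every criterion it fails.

Fails: homopolymer run, GC clamp.

Base counts: A=8, T=11, G=3, C=2 (length 24).
homopolymer run: longest run = 4, exceeds 3 ✗
GC clamp: 3' end AAT has 0 G/C, need ≥2 ✗
Tm: Tm = 64.9 + 41·(5 − 16.4)/24 = 45.4°C ✓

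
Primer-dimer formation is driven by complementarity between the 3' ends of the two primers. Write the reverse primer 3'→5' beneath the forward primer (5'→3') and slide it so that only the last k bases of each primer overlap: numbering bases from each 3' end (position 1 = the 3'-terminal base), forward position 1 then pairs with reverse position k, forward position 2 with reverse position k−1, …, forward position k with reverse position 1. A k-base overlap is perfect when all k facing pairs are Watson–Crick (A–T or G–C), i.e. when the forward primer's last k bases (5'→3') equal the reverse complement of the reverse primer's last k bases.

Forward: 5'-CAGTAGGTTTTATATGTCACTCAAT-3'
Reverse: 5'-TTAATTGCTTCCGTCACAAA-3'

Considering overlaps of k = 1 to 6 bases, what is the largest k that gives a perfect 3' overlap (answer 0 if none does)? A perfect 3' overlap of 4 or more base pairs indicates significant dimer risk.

Last 6 bases (5'→3') — forward …CTCAAT, reverse …CACAAA.
Reverse complement of the reverse primer's last 6 bases: TTTGTG; its first k bases are the reverse complement of the reverse primer's last k bases, so a perfect k-base overlap needs the forward primer's last k bases to equal them.
Comparing (forward last k vs required): k=1: T vs T ✓; k=2: AT vs TT ✗; k=3: AAT vs TTT ✗; k=4: CAAT vs TTTG ✗; k=5: TCAAT vs TTTGT ✗; k=6: CTCAAT vs TTTGTG ✗.
Only k = 1 is perfect, so the longest perfect 3' overlap is 1.

Longest perfect overlap: 1 complementary base pair; below the dimer-risk threshold (threshold 4).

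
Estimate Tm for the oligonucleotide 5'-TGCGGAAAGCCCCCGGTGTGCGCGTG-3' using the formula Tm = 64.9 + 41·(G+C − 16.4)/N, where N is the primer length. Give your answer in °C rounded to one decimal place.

69.0°C

Base counts: A=3, T=4, G=11, C=8; G+C = 19, N = 26.
Tm = 64.9 + 41·(19 − 16.4)/26 = 64.9 + 106.60/26 = 69.0°C.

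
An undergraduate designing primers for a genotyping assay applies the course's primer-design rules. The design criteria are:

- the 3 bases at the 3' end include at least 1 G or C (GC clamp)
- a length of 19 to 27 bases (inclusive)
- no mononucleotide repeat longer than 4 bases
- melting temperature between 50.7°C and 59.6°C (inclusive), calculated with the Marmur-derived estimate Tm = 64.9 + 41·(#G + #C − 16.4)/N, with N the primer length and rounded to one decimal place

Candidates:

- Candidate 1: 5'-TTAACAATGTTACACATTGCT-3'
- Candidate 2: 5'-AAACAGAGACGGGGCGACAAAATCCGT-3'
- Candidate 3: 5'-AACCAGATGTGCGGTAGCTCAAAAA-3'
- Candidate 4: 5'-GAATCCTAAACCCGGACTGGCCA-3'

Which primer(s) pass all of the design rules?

Candidate 1 (21 nt, A=7 T=8 G=2 C=4): 3' end GCT has 2 G/C ✓; length 21 ✓; longest run = 2 ✓; Tm = 64.9 + 41·(6 − 16.4)/21 = 44.6°C, outside 50.7–59.6°C ✗ — fails.
Candidate 2 (27 nt, A=11 T=2 G=8 C=6): 3' end CGT has 2 G/C ✓; length 27 ✓; longest run = 4 ✓; Tm = 64.9 + 41·(14 − 16.4)/27 = 61.3°C, outside 50.7–59.6°C ✗ — fails.
Candidate 3 (25 nt, A=10 T=4 G=6 C=5): 3' end AAA has 0 G/C, need ≥1 ✗; length 25 ✓; longest run = 5, exceeds 4 ✗; Tm = 64.9 + 41·(11 − 16.4)/25 = 56.0°C ✓ — fails.
Candidate 4 (23 nt, A=7 T=3 G=5 C=8): 3' end CCA has 2 G/C ✓; length 23 ✓; longest run = 3 ✓; Tm = 64.9 + 41·(13 − 16.4)/23 = 58.8°C ✓ — passes.

Candidate 4 only.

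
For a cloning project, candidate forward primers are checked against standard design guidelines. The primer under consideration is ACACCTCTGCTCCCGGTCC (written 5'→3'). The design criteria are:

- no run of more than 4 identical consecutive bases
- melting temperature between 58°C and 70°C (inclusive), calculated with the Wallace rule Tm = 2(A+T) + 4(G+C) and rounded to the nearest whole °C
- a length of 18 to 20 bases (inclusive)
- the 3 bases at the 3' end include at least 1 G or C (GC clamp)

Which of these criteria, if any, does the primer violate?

Base counts: A=2, T=4, G=3, C=10 (length 19).
homopolymer run: longest run = 3 ✓
Tm: Tm = 2·6 + 4·13 = 64°C ✓
length: length 19 ✓
GC clamp: 3' end TCC has 2 G/C ✓

Meets all criteria.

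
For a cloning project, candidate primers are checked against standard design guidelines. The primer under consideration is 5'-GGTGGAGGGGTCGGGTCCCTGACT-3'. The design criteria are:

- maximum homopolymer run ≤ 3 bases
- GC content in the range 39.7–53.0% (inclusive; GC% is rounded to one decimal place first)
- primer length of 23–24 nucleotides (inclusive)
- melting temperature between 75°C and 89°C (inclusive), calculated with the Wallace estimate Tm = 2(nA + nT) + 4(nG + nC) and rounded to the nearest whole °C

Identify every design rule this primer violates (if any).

Base counts: A=2, T=5, G=12, C=5 (length 24).
homopolymer run: longest run = 4, exceeds 3 ✗
GC content: GC 17/24 = 70.8%, outside 39.7–53.0% ✗
length: length 24 ✓
Tm: Tm = 2·7 + 4·17 = 82°C ✓

Fails: homopolymer run, GC content.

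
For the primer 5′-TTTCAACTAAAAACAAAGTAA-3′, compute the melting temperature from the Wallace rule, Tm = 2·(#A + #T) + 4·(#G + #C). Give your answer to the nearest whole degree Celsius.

50°C

Base counts: A=12, T=5, G=1, C=3 (length 21).
Tm = 2·(12+5) + 4·(1+3) = 2·17 + 4·4 = 34 + 16 = 50°C.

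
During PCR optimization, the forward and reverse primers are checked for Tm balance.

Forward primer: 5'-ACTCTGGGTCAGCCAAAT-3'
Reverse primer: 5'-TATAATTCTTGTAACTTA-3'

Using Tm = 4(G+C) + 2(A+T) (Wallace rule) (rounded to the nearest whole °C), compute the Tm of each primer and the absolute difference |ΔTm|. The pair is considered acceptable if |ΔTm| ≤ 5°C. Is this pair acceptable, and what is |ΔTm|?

Forward: A=5 T=4 G=4 C=5 → Tm = 2·9 + 4·9 = 54°C.
Reverse: A=6 T=9 G=1 C=2 → Tm = 2·15 + 4·3 = 42°C.
|ΔTm| = |54 − 42| = 12°C, > 5°C.

|ΔTm| = 12°C; the pair is not acceptable.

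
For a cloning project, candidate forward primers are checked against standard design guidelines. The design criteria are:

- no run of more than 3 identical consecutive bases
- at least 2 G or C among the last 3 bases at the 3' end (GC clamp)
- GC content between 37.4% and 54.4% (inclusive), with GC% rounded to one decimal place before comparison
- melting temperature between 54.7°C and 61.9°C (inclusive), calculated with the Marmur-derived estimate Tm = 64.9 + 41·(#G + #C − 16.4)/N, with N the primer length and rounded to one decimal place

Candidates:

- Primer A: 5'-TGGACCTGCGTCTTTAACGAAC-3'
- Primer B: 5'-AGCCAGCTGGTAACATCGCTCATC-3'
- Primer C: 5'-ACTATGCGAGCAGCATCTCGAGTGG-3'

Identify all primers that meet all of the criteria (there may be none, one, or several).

Primer A (22 nt, A=5 T=6 G=5 C=6): longest run = 3 ✓; 3' end AAC has 1 G/C, need ≥2 ✗; GC 11/22 = 50.0% ✓; Tm = 64.9 + 41·(11 − 16.4)/22 = 54.8°C ✓ — fails.
Primer B (24 nt, A=6 T=5 G=5 C=8): longest run = 2 ✓; 3' end ATC has 1 G/C, need ≥2 ✗; GC 13/24 = 54.2% ✓; Tm = 64.9 + 41·(13 − 16.4)/24 = 59.1°C ✓ — fails.
Primer C (25 nt, A=6 T=5 G=8 C=6): longest run = 2 ✓; 3' end TGG has 2 G/C ✓; GC 14/25 = 56.0%, outside 37.4–54.4% ✗; Tm = 64.9 + 41·(14 − 16.4)/25 = 61.0°C ✓ — fails.

None of the candidates satisfy all criteria.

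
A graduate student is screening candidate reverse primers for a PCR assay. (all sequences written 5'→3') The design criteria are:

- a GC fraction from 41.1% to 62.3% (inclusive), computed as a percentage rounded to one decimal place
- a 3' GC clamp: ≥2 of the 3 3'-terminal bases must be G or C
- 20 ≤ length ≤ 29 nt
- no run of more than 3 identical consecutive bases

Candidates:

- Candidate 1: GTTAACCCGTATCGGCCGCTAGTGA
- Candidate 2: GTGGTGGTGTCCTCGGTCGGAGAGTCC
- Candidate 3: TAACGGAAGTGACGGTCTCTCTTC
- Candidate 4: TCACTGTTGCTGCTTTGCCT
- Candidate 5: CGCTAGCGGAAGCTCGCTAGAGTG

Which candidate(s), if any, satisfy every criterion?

Candidate 4 only.

Candidate 1 (25 nt, A=5 T=6 G=7 C=7): GC 14/25 = 56.0% ✓; 3' end TGA has 1 G/C, need ≥2 ✗; length 25 ✓; longest run = 3 ✓ — fails.
Candidate 2 (27 nt, A=2 T=7 G=12 C=6): GC 18/27 = 66.7%, outside 41.1–62.3% ✗; 3' end TCC has 2 G/C ✓; length 27 ✓; longest run = 2 ✓ — fails.
Candidate 3 (24 nt, A=5 T=7 G=6 C=6): GC 12/24 = 50.0% ✓; 3' end TTC has 1 G/C, need ≥2 ✗; length 24 ✓; longest run = 2 ✓ — fails.
Candidate 4 (20 nt, A=1 T=9 G=4 C=6): GC 10/20 = 50.0% ✓; 3' end CCT has 2 G/C ✓; length 20 ✓; longest run = 3 ✓ — passes.
Candidate 5 (24 nt, A=5 T=4 G=9 C=6): GC 15/24 = 62.5%, outside 41.1–62.3% ✗; 3' end GTG has 2 G/C ✓; length 24 ✓; longest run = 2 ✓ — fails.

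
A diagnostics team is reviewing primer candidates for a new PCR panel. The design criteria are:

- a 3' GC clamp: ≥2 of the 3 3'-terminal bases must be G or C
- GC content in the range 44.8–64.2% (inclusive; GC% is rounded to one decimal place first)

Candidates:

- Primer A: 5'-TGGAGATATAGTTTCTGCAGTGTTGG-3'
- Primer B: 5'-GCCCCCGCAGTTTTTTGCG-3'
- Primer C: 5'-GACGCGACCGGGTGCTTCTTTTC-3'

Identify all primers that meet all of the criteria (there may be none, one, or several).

Primer B only.

Primer A (26 nt, A=5 T=10 G=9 C=2): 3' end TGG has 2 G/C ✓; GC 11/26 = 42.3%, outside 44.8–64.2% ✗ — fails.
Primer B (19 nt, A=1 T=6 G=5 C=7): 3' end GCG has 3 G/C ✓; GC 12/19 = 63.2% ✓ — passes.
Primer C (23 nt, A=2 T=7 G=7 C=7): 3' end TTC has 1 G/C, need ≥2 ✗; GC 14/23 = 60.9% ✓ — fails.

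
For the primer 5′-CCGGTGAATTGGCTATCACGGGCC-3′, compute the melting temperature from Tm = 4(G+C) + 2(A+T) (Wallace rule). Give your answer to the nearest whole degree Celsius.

78°C

Base counts: A=4, T=5, G=8, C=7 (length 24).
Tm = 2·(4+5) + 4·(8+7) = 2·9 + 4·15 = 18 + 60 = 78°C.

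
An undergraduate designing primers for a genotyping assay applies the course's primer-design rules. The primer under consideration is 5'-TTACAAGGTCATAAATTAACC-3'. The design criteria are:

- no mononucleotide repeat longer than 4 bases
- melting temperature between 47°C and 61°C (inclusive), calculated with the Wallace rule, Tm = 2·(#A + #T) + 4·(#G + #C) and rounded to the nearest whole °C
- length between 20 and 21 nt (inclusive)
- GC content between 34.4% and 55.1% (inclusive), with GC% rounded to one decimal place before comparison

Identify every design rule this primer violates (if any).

Fails: GC content.

Base counts: A=9, T=6, G=2, C=4 (length 21).
homopolymer run: longest run = 3 ✓
Tm: Tm = 2·15 + 4·6 = 54°C ✓
length: length 21 ✓
GC content: GC 6/21 = 28.6%, outside 34.4–55.1% ✗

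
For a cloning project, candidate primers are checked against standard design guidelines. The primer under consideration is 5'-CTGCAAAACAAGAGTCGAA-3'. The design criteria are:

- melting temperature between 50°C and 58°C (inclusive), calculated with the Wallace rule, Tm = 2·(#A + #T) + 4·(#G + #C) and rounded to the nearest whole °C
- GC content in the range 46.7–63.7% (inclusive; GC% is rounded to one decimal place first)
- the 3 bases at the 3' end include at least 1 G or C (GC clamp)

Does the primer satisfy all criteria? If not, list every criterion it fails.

Base counts: A=9, T=2, G=4, C=4 (length 19).
Tm: Tm = 2·11 + 4·8 = 54°C ✓
GC content: GC 8/19 = 42.1%, outside 46.7–63.7% ✗
GC clamp: 3' end GAA has 1 G/C ✓

Fails: GC content.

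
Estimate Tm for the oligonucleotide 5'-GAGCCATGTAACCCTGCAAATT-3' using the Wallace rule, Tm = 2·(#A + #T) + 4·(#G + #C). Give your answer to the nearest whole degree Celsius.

64°C

Base counts: A=7, T=5, G=4, C=6 (length 22).
Tm = 2·(7+5) + 4·(4+6) = 2·12 + 4·10 = 24 + 40 = 64°C.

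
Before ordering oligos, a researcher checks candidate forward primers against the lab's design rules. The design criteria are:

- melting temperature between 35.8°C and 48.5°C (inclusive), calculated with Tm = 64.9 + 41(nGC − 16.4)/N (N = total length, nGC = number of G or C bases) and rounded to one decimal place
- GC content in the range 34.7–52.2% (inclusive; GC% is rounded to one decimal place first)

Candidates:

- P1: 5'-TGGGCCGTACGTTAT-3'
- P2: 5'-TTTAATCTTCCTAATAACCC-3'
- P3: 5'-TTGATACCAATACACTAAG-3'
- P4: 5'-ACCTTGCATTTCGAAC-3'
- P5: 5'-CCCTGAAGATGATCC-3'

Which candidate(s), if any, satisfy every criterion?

P1 (15 nt, A=2 T=5 G=5 C=3): Tm = 64.9 + 41·(8 − 16.4)/15 = 41.9°C ✓; GC 8/15 = 53.3%, outside 34.7–52.2% ✗ — fails.
P2 (20 nt, A=6 T=8 G=0 C=6): Tm = 64.9 + 41·(6 − 16.4)/20 = 43.6°C ✓; GC 6/20 = 30.0%, outside 34.7–52.2% ✗ — fails.
P3 (19 nt, A=8 T=5 G=2 C=4): Tm = 64.9 + 41·(6 − 16.4)/19 = 42.5°C ✓; GC 6/19 = 31.6%, outside 34.7–52.2% ✗ — fails.
P4 (16 nt, A=4 T=5 G=2 C=5): Tm = 64.9 + 41·(7 − 16.4)/16 = 40.8°C ✓; GC 7/16 = 43.8% ✓ — passes.
P5 (15 nt, A=4 T=3 G=3 C=5): Tm = 64.9 + 41·(8 − 16.4)/15 = 41.9°C ✓; GC 8/15 = 53.3%, outside 34.7–52.2% ✗ — fails.

P4 only.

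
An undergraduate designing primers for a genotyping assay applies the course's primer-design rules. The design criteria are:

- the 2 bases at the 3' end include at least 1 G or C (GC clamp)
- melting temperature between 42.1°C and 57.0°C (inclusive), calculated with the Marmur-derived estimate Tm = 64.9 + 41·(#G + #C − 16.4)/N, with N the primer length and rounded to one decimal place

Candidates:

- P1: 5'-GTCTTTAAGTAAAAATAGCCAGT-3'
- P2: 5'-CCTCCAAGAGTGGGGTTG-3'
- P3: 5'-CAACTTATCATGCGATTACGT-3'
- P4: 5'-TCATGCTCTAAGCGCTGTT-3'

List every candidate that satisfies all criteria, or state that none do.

P1 (23 nt, A=9 T=7 G=4 C=3): 3' end GT has 1 G/C ✓; Tm = 64.9 + 41·(7 − 16.4)/23 = 48.1°C ✓ — passes.
P2 (18 nt, A=3 T=4 G=7 C=4): 3' end TG has 1 G/C ✓; Tm = 64.9 + 41·(11 − 16.4)/18 = 52.6°C ✓ — passes.
P3 (21 nt, A=6 T=7 G=3 C=5): 3' end GT has 1 G/C ✓; Tm = 64.9 + 41·(8 − 16.4)/21 = 48.5°C ✓ — passes.
P4 (19 nt, A=3 T=7 G=4 C=5): 3' end TT has 0 G/C, need ≥1 ✗; Tm = 64.9 + 41·(9 − 16.4)/19 = 48.9°C ✓ — fails.

P1, P2 and P3.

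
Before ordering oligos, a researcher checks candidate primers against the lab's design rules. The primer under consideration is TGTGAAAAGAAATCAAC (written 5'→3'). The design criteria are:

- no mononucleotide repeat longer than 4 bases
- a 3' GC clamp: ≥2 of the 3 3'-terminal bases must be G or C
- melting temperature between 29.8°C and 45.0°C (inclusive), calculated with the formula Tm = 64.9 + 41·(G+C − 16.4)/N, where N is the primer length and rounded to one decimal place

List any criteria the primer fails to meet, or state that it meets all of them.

Fails: GC clamp.

Base counts: A=9, T=3, G=3, C=2 (length 17).
homopolymer run: longest run = 4 ✓
GC clamp: 3' end AAC has 1 G/C, need ≥2 ✗
Tm: Tm = 64.9 + 41·(5 − 16.4)/17 = 37.4°C ✓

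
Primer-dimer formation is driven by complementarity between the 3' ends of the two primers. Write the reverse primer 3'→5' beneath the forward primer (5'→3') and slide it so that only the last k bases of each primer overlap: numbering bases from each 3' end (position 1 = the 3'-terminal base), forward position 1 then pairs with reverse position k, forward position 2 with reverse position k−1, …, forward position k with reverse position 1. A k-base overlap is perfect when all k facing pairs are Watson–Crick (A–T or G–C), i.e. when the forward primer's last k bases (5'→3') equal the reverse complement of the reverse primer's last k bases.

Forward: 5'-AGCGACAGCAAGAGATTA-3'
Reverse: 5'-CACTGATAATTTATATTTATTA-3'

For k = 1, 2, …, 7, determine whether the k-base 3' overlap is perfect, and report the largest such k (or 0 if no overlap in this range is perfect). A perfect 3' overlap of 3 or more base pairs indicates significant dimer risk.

Last 7 bases (5'→3') — forward …GAGATTA, reverse …TTTATTA.
Reverse complement of the reverse primer's last 7 bases: TAATAAA; its first k bases are the reverse complement of the reverse primer's last k bases, so a perfect k-base overlap needs the forward primer's last k bases to equal them.
Comparing (forward last k vs required): k=1: A vs T ✗; k=2: TA vs TA ✓; k=3: TTA vs TAA ✗; k=4: ATTA vs TAAT ✗; k=5: GATTA vs TAATA ✗; k=6: AGATTA vs TAATAA ✗; k=7: GAGATTA vs TAATAAA ✗.
Only k = 2 is perfect, so the longest perfect 3' overlap is 2.

Longest perfect overlap: 2 complementary base pairs; below the dimer-risk threshold (threshold 3).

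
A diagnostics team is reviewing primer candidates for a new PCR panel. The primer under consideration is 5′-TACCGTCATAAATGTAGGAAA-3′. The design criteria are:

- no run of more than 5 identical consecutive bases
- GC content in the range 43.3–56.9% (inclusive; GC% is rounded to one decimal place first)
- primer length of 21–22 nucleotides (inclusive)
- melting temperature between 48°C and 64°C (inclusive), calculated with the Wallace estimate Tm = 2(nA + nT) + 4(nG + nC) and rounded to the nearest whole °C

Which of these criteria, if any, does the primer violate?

Fails: GC content.

Base counts: A=9, T=5, G=4, C=3 (length 21).
homopolymer run: longest run = 3 ✓
GC content: GC 7/21 = 33.3%, outside 43.3–56.9% ✗
length: length 21 ✓
Tm: Tm = 2·14 + 4·7 = 56°C ✓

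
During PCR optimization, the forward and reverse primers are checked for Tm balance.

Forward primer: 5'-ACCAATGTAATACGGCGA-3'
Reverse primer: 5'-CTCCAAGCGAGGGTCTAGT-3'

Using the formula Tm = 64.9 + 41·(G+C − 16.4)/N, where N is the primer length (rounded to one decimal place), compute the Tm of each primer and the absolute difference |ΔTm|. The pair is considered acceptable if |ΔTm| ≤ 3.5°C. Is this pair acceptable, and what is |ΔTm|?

|ΔTm| = 7.4°C; the pair is not acceptable.

Forward: G+C = 8, N = 18 → Tm = 64.9 + 41·(8 − 16.4)/18 = 45.8°C.
Reverse: G+C = 11, N = 19 → Tm = 64.9 + 41·(11 − 16.4)/19 = 53.2°C.
|ΔTm| = |45.8 − 53.2| = 7.4°C, > 3.5°C.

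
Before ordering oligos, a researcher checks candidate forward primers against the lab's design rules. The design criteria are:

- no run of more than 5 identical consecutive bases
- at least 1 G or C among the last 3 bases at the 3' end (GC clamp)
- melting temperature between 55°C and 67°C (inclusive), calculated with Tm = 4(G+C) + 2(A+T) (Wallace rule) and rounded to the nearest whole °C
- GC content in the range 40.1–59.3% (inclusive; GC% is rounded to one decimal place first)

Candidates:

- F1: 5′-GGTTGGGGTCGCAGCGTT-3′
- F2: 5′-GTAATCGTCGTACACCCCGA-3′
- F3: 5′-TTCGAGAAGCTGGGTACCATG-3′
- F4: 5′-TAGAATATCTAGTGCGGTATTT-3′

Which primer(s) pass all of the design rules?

F2 and F3.

F1 (18 nt, A=1 T=5 G=9 C=3): longest run = 4 ✓; 3' end GTT has 1 G/C ✓; Tm = 2·6 + 4·12 = 60°C ✓; GC 12/18 = 66.7%, outside 40.1–59.3% ✗ — fails.
F2 (20 nt, A=5 T=4 G=4 C=7): longest run = 4 ✓; 3' end CGA has 2 G/C ✓; Tm = 2·9 + 4·11 = 62°C ✓; GC 11/20 = 55.0% ✓ — passes.
F3 (21 nt, A=5 T=5 G=7 C=4): longest run = 3 ✓; 3' end ATG has 1 G/C ✓; Tm = 2·10 + 4·11 = 64°C ✓; GC 11/21 = 52.4% ✓ — passes.
F4 (22 nt, A=6 T=9 G=5 C=2): longest run = 3 ✓; 3' end TTT has 0 G/C, need ≥1 ✗; Tm = 2·15 + 4·7 = 58°C ✓; GC 7/22 = 31.8%, outside 40.1–59.3% ✗ — fails.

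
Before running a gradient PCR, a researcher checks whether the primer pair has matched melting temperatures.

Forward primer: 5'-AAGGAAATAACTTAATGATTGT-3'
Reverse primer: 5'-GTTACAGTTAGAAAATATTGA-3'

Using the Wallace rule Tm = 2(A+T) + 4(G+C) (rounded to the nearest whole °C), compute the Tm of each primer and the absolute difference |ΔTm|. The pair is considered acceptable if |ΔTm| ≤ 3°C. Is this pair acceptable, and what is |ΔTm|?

Forward: A=10 T=7 G=4 C=1 → Tm = 2·17 + 4·5 = 54°C.
Reverse: A=9 T=7 G=4 C=1 → Tm = 2·16 + 4·5 = 52°C.
|ΔTm| = |54 − 52| = 2°C, ≤ 3°C.

|ΔTm| = 2°C; the pair is acceptable.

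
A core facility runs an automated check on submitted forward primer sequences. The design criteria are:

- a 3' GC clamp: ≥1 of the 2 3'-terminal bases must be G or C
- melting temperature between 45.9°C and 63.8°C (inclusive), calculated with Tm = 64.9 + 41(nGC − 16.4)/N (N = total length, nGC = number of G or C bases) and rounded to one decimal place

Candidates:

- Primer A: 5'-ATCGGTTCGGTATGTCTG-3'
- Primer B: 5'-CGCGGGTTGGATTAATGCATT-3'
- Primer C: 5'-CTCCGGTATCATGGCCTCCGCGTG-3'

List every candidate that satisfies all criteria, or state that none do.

Primer A (18 nt, A=2 T=7 G=6 C=3): 3' end TG has 1 G/C ✓; Tm = 64.9 + 41·(9 − 16.4)/18 = 48.0°C ✓ — passes.
Primer B (21 nt, A=4 T=7 G=7 C=3): 3' end TT has 0 G/C, need ≥1 ✗; Tm = 64.9 + 41·(10 − 16.4)/21 = 52.4°C ✓ — fails.
Primer C (24 nt, A=2 T=6 G=7 C=9): 3' end TG has 1 G/C ✓; Tm = 64.9 + 41·(16 − 16.4)/24 = 64.2°C, outside 45.9–63.8°C ✗ — fails.

Primer A only.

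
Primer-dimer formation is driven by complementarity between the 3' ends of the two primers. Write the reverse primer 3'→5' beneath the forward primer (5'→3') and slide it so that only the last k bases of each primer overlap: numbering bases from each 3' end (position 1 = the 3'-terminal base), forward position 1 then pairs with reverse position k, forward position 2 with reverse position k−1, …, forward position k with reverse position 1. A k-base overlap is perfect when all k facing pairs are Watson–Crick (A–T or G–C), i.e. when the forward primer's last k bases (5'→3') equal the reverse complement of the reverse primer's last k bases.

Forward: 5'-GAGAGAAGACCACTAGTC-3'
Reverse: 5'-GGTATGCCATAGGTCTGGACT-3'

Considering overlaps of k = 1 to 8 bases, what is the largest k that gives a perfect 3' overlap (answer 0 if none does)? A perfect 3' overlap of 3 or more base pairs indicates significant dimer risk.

Longest perfect overlap: 4 complementary base pairs; significant dimer risk (threshold 3).

Last 8 bases (5'→3') — forward …CACTAGTC, reverse …TCTGGACT.
Reverse complement of the reverse primer's last 8 bases: AGTCCAGA; its first k bases are the reverse complement of the reverse primer's last k bases, so a perfect k-base overlap needs the forward primer's last k bases to equal them.
Comparing (forward last k vs required): k=1: C vs A ✗; k=2: TC vs AG ✗; k=3: GTC vs AGT ✗; k=4: AGTC vs AGTC ✓; k=5: TAGTC vs AGTCC ✗; k=6: CTAGTC vs AGTCCA ✗; k=7: ACTAGTC vs AGTCCAG ✗; k=8: CACTAGTC vs AGTCCAGA ✗.
Only k = 4 is perfect, so the longest perfect 3' overlap is 4.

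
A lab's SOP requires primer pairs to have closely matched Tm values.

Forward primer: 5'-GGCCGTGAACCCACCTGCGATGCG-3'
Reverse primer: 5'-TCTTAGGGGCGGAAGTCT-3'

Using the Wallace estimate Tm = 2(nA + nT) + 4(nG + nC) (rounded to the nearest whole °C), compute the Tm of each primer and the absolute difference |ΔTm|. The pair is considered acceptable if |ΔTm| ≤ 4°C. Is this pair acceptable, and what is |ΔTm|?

|ΔTm| = 26°C; the pair is not acceptable.

Forward: A=4 T=3 G=8 C=9 → Tm = 2·7 + 4·17 = 82°C.
Reverse: A=3 T=5 G=7 C=3 → Tm = 2·8 + 4·10 = 56°C.
|ΔTm| = |82 − 56| = 26°C, > 4°C.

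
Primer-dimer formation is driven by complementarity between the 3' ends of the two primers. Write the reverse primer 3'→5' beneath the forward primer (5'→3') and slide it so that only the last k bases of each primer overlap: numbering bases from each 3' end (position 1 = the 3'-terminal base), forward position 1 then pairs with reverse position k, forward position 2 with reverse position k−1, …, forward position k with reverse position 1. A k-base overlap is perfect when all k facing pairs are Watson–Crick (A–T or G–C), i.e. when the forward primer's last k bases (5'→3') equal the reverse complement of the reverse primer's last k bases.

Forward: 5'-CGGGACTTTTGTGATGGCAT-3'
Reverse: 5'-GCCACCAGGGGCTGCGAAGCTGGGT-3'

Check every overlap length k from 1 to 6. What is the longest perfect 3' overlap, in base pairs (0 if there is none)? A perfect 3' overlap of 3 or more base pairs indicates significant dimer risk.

Last 6 bases (5'→3') — forward …TGGCAT, reverse …CTGGGT.
Reverse complement of the reverse primer's last 6 bases: ACCCAG; its first k bases are the reverse complement of the reverse primer's last k bases, so a perfect k-base overlap needs the forward primer's last k bases to equal them.
Comparing (forward last k vs required): k=1: T vs A ✗; k=2: AT vs AC ✗; k=3: CAT vs ACC ✗; k=4: GCAT vs ACCC ✗; k=5: GGCAT vs ACCCA ✗; k=6: TGGCAT vs ACCCAG ✗.
No overlap length from 1 to 6 is perfect, so the longest perfect 3' overlap is 0.

Longest perfect overlap: 0 complementary base pairs; below the dimer-risk threshold (threshold 3).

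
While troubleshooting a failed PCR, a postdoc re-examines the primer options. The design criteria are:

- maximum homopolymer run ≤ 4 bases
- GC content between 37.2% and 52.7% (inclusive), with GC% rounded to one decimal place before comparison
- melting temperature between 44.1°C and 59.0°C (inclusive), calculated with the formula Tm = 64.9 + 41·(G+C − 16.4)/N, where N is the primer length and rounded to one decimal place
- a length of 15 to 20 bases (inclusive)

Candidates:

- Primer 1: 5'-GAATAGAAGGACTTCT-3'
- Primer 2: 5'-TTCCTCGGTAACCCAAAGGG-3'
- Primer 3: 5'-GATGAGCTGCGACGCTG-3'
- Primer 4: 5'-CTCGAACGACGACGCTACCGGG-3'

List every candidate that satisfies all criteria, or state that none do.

None of the candidates satisfy all criteria.

Primer 1 (16 nt, A=6 T=4 G=4 C=2): longest run = 2 ✓; GC 6/16 = 37.5% ✓; Tm = 64.9 + 41·(6 − 16.4)/16 = 38.3°C, outside 44.1–59.0°C ✗; length 16 ✓ — fails.
Primer 2 (20 nt, A=5 T=4 G=5 C=6): longest run = 3 ✓; GC 11/20 = 55.0%, outside 37.2–52.7% ✗; Tm = 64.9 + 41·(11 − 16.4)/20 = 53.8°C ✓; length 20 ✓ — fails.
Primer 3 (17 nt, A=3 T=3 G=7 C=4): longest run = 1 ✓; GC 11/17 = 64.7%, outside 37.2–52.7% ✗; Tm = 64.9 + 41·(11 − 16.4)/17 = 51.9°C ✓; length 17 ✓ — fails.
Primer 4 (22 nt, A=5 T=2 G=7 C=8): longest run = 3 ✓; GC 15/22 = 68.2%, outside 37.2–52.7% ✗; Tm = 64.9 + 41·(15 − 16.4)/22 = 62.3°C, outside 44.1–59.0°C ✗; length 22, outside 15–20 ✗ — fails.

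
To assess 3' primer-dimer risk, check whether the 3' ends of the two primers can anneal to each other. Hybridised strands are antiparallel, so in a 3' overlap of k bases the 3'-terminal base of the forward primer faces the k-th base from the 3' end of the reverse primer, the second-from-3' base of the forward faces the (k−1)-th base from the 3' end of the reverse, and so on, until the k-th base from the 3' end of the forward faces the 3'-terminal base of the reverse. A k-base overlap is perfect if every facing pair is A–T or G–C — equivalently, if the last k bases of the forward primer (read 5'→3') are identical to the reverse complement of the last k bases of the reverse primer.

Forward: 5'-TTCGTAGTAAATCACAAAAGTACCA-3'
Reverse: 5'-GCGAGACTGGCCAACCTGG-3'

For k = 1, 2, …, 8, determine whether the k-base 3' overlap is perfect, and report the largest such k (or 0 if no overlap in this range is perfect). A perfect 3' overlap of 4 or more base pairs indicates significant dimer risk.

Last 8 bases (5'→3') — forward …AAGTACCA, reverse …CAACCTGG.
Reverse complement of the reverse primer's last 8 bases: CCAGGTTG; its first k bases are the reverse complement of the reverse primer's last k bases, so a perfect k-base overlap needs the forward primer's last k bases to equal them.
Comparing (forward last k vs required): k=1: A vs C ✗; k=2: CA vs CC ✗; k=3: CCA vs CCA ✓; k=4: ACCA vs CCAG ✗; k=5: TACCA vs CCAGG ✗; k=6: GTACCA vs CCAGGT ✗; k=7: AGTACCA vs CCAGGTT ✗; k=8: AAGTACCA vs CCAGGTTG ✗.
Only k = 3 is perfect, so the longest perfect 3' overlap is 3.

Longest perfect overlap: 3 complementary base pairs; below the dimer-risk threshold (threshold 4).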